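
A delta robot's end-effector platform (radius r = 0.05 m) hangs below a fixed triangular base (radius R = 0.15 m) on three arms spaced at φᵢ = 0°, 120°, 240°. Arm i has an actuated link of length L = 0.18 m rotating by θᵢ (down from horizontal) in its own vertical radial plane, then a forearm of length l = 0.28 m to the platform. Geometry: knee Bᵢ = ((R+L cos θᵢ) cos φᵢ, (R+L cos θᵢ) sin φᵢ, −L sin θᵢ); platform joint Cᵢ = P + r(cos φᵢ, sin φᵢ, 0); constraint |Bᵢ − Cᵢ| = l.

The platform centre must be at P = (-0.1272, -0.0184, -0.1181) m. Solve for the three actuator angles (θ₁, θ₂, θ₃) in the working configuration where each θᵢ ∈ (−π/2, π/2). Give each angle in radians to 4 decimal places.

arm 1 (φ=0.0°): x'=-0.1272, y'=-0.0184
  A cos θ + B sin θ = C:  0.2272·cos θ + -0.1181·sin θ = -0.0553
  γ=atan2(-0.1181,0.2272)=-0.4794;  ψ=arccos(-0.2159)=1.7885;  θ1=γ+ψ≈1.3091
arm 2 (φ=120.0°): x'=0.0477, y'=0.1194
  e−x'=0.0523;  (l²−L²−(e−x')²−y'²−z²)/2L = 0.0419
  γ=atan2(-0.1181,0.0523)=-1.1537;  ψ=arccos(0.3240)=1.2408;  θ2=γ+ψ≈0.0872
φ3=240.0° → target in arm frame (0.0795, -0.1010)
  A=0.0205, B=-0.1181, C=(l²−L²−A²−y'²−z²)/(2L)=0.0596
  θ3 = atan2(B,A) + arccos(C/0.1199) = -0.3484

θ₁ = 1.3091, θ₂ = 0.0872, θ₃ = -0.3484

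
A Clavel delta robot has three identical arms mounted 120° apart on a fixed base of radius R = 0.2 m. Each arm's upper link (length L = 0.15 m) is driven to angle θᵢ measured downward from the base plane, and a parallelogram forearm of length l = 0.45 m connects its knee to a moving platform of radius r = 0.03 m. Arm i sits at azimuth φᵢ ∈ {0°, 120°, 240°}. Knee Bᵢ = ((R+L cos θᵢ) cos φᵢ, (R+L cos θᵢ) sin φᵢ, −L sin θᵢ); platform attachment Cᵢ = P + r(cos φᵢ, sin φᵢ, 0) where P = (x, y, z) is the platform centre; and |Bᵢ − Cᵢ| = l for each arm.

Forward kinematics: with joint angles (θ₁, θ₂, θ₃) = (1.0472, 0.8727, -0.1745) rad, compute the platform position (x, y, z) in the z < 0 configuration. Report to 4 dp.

O1 = (0.2450·cos0.0°, 0.2450·sin0.0°, -0.1299) = (0.2450, 0.0000, -0.1299)
O2 = (0.2664·cos120.0°, 0.2664·sin120.0°, -0.1149) = (-0.1332, 0.2307, -0.1149)
arm 3 at φ=240.0°: e+L cos θ3 = 0.3177;  O3 = (-0.1589, -0.2752, 0.0260)
subtract pairs → two planes through P
plane₁₂: -0.7564x+0.4614y+0.0300z = 0.0073
Cramer: x(z) = -0.0195+0.2033z;  y(z) = -0.0163+0.2683z
quadratic in z: (1.1133)z²+(0.1435)z+(-0.1154)=0, √Δ=0.7310 → z ∈ {-0.3928, 0.2639}; z = -0.3928 (taking z<0)
x = -0.0994, y = -0.1216

(-0.0994, -0.1216, -0.3928)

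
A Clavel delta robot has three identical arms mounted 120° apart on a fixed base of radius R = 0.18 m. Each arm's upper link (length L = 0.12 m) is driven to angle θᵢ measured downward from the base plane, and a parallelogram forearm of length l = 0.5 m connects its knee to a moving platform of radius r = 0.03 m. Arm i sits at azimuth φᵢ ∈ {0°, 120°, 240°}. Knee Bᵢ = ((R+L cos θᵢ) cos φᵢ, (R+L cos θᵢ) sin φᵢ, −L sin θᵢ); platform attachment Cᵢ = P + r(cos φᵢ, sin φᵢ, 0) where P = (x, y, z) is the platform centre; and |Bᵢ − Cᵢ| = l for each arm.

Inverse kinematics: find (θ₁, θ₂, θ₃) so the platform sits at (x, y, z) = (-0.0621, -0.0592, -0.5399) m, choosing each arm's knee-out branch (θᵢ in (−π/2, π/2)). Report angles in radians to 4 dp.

θ₁ = 1.2221, θ₂ = 1.0475, θ₃ = 0.6112

rotate P by −φ1: (-0.0621, -0.0592, -0.5399)
  e−x'=0.2121;  (l²−L²−(e−x')²−y'²−z²)/2L = -0.4349
  γ=atan2(-0.5399,0.2121)=-1.1965;  ψ=arccos(-0.7498)=2.4185;  θ1=γ+ψ≈1.2221
rotate P by −φ2: (-0.0202, 0.0834, -0.5399)
  e−x'=0.1702;  (l²−L²−(e−x')²−y'²−z²)/2L = -0.3826
  √(A²+B²)=0.5661;  θ2 = -1.2654+2.3129 ≈ 1.0475
φ3=240.0° → target in arm frame (0.0823, -0.0242)
  A cos θ + B sin θ = C:  0.0677·cos θ + -0.5399·sin θ = -0.2544
  γ=atan2(-0.5399,0.0677)=-1.4461;  ψ=arccos(-0.4676)=2.0573;  θ3=γ+ψ≈0.6112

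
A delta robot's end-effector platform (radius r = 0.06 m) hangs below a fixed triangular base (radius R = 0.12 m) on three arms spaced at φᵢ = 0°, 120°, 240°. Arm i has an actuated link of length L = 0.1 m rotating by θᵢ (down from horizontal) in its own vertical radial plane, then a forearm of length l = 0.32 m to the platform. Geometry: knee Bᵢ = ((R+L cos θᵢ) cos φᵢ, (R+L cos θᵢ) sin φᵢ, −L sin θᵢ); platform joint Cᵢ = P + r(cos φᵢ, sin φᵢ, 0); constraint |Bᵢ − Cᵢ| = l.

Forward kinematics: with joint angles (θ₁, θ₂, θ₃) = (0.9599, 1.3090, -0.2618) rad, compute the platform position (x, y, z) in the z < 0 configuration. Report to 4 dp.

(-0.0458, -0.1812, -0.2892)

arm 1 at φ=0.0°: e+L cos θ1 = 0.1174;  S1 = (0.1174, 0.0000, -0.0819)
φ2=120.0°: virtual centre (-0.0429, 0.0744, -0.0966), radius l
S3 = (0.1566·cos240.0°, 0.1566·sin240.0°, 0.0259) = (-0.0783, -0.1356, 0.0259)
subtract pairs → two planes through P
linear system: -0.3206x+0.1488y = -0.0038−-0.0294z; -0.3913x+-0.2712y = 0.0047−0.2156z
Cramer: x(z) = 0.0022+0.1661z;  y(z) = -0.0206+0.5553z
sphere 1 gives Az²+Bz+C=0 with A=1.3359, B=0.1027, C=-0.0820;  B²−4AC=0.4488;  roots -0.2892, 0.2123;  negative root z = -0.2892
x = -0.0458, y = -0.1812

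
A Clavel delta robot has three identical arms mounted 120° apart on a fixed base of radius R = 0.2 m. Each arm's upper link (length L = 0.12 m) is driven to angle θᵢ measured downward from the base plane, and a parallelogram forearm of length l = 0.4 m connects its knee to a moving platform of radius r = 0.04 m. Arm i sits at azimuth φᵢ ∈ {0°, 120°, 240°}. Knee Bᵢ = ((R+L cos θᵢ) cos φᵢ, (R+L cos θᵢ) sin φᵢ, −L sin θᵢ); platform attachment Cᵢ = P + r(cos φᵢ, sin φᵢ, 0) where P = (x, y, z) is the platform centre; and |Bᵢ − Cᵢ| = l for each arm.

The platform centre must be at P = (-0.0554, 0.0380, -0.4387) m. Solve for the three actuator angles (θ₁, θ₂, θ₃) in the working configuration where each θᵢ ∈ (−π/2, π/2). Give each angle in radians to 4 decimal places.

θ₁ = 1.3961, θ₂ = 0.7853, θ₃ = 1.1341

arm 1 (φ=0.0°): x'=-0.0554, y'=0.0380
  A cos θ + B sin θ = C:  0.2154·cos θ + -0.4387·sin θ = -0.3946
  γ=atan2(-0.4387,0.2154)=-1.1144;  ψ=arccos(-0.8074)=2.5105;  θ1=γ+ψ≈1.3961
arm 2 (φ=120.0°): x'=0.0606, y'=0.0290
  A cos θ + B sin θ = C:  0.0994·cos θ + -0.4387·sin θ = -0.2399
  √(A²+B²)=0.4498;  θ2 = -1.3480+2.1333 ≈ 0.7853
arm 3 (φ=240.0°): x'=-0.0052, y'=-0.0670
  A cos θ + B sin θ = C:  0.1652·cos θ + -0.4387·sin θ = -0.3277
  γ=atan2(-0.4387,0.1652)=-1.2106;  ψ=arccos(-0.6990)=2.3447;  θ3=γ+ψ≈1.1341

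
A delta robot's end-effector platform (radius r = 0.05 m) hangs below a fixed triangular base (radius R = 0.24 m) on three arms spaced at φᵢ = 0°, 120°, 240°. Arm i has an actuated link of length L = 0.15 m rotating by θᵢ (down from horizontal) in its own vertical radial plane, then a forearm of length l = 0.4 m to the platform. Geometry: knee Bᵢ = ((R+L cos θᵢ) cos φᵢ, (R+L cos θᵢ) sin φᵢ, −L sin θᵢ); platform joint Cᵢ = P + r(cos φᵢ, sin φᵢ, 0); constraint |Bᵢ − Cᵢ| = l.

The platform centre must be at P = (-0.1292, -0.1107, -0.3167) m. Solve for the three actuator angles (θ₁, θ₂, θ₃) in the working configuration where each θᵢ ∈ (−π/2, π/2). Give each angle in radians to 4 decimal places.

φ1=0.0° → target in arm frame (-0.1292, -0.1107)
  A cos θ + B sin θ = C:  0.3192·cos θ + -0.3167·sin θ = -0.2565
  γ=atan2(-0.3167,0.3192)=-0.7815;  ψ=arccos(-0.5704)=2.1778;  θ1=γ+ψ≈1.3963
rotate P by −φ2: (-0.0313, 0.1672, -0.3167)
  e−x'=0.2213;  (l²−L²−(e−x')²−y'²−z²)/2L = -0.1324
  θ2 = atan2(B,A) + arccos(C/0.3863) = 0.9597
rotate P by −φ3: (0.1605, -0.0565, -0.3167)
  A=0.0295, B=-0.3167, C=(l²−L²−A²−y'²−z²)/(2L)=0.1104
  θ3 = atan2(B,A) + arccos(C/0.3181) = -0.2616

θ₁ = 1.3963, θ₂ = 0.9597, θ₃ = -0.2616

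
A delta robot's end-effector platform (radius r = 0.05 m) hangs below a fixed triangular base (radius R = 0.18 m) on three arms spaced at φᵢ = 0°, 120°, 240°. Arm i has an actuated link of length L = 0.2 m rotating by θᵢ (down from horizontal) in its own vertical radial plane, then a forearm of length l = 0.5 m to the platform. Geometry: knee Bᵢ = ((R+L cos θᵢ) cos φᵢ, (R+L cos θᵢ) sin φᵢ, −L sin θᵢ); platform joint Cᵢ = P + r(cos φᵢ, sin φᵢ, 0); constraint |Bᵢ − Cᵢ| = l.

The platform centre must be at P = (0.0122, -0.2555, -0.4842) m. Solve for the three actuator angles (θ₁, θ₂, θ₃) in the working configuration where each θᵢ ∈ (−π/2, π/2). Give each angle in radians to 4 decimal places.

arm 1 (φ=0.0°): x'=0.0122, y'=-0.2555
  A cos θ + B sin θ = C:  0.1178·cos θ + -0.4842·sin θ = -0.2590
  θ1 = atan2(B,A) + arccos(C/0.4983) = 0.7852
φ2=120.0° → target in arm frame (-0.2274, 0.1172)
  e−x'=0.3574;  (l²−L²−(e−x')²−y'²−z²)/2L = -0.4147
  √(A²+B²)=0.6018;  θ2 = -0.9350+2.3311 ≈ 1.3961
rotate P by −φ3: (0.2152, 0.1383, -0.4842)
  e−x'=-0.0852;  (l²−L²−(e−x')²−y'²−z²)/2L = -0.1271
  √(A²+B²)=0.4916;  θ3 = -1.7449+1.8323 ≈ 0.0874

θ₁ = 0.7852, θ₂ = 1.3961, θ₃ = 0.0874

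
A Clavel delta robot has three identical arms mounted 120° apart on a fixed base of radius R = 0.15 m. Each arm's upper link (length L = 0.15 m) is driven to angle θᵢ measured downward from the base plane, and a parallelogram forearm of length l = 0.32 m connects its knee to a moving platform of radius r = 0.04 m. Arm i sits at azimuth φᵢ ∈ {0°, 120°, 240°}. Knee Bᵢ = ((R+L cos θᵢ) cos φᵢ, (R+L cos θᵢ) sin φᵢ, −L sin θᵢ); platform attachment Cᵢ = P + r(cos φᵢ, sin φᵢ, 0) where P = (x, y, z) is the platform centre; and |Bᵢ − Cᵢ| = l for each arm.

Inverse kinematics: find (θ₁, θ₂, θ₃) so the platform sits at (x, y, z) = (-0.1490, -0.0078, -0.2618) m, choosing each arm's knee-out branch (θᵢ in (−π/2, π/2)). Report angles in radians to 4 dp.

θ₁ = 1.3093, θ₂ = 0.2620, θ₃ = 0.1743

rotate P by −φ1: (-0.1490, -0.0078, -0.2618)
  A cos θ + B sin θ = C:  0.2590·cos θ + -0.2618·sin θ = -0.1859
  γ=atan2(-0.2618,0.2590)=-0.7908;  ψ=arccos(-0.5049)=2.1001;  θ1=γ+ψ≈1.3093
φ2=120.0° → target in arm frame (0.0677, 0.1329)
  A cos θ + B sin θ = C:  0.0423·cos θ + -0.2618·sin θ = -0.0270
  γ=atan2(-0.2618,0.0423)=-1.4108;  ψ=arccos(-0.1018)=1.6728;  θ2=γ+ψ≈0.2620
rotate P by −φ3: (0.0813, -0.1251, -0.2618)
  A cos θ + B sin θ = C:  0.0287·cos θ + -0.2618·sin θ = -0.0171
  √(A²+B²)=0.2634;  θ3 = -1.4614+1.6357 ≈ 0.1743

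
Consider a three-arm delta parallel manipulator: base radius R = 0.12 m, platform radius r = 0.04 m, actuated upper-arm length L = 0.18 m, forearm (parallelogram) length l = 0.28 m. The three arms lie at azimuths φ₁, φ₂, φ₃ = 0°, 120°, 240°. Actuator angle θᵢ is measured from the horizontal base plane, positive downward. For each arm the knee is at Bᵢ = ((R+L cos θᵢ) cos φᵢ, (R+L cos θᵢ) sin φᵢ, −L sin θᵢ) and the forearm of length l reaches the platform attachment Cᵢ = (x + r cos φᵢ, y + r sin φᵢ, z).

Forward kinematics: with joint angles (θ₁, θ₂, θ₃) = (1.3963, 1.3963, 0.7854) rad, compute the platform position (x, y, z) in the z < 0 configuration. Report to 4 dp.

(-0.0514, -0.0890, -0.3871)

φ1=0.0°: virtual centre (0.1113, 0.0000, -0.1773), radius l
O2 = (0.1113·cos120.0°, 0.1113·sin120.0°, -0.1773) = (-0.0556, 0.0963, -0.1773)
arm 3 at φ=240.0°: (R−r)+L cos θ3 = 0.2073;  O3 = (-0.1036, -0.1795, -0.1273)
eliminate P² terms by subtracting sphere 1 from 2 and 3
[-0.3338 0.1927 0.0000]·P = 0.0000;  [-0.4298 -0.3590 0.1000]·P = 0.0154
Cramer: x(z) = -0.0146+0.0951z;  y(z) = -0.0253+0.1647z
sphere 1 gives Az²+Bz+C=0 with A=1.0362, B=0.3223, C=-0.0305;  B²−4AC=0.2302;  roots -0.3871, 0.0760;  negative root z = -0.3871
x = -0.0514, y = -0.0890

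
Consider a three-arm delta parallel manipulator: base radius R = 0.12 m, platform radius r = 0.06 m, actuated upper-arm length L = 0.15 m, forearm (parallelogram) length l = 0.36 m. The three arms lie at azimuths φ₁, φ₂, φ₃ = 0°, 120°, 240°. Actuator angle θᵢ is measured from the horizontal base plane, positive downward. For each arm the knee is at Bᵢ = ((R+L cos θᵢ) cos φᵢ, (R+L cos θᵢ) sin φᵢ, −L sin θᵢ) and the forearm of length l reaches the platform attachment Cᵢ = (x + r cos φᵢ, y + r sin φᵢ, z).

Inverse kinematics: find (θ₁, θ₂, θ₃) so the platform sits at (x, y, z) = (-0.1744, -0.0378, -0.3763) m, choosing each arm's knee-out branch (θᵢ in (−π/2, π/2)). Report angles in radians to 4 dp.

θ₁ = 1.3093, θ₂ = 0.6111, θ₃ = 0.3495

rotate P by −φ1: (-0.1744, -0.0378, -0.3763)
  e−x'=0.2344;  (l²−L²−(e−x')²−y'²−z²)/2L = -0.3029
  √(A²+B²)=0.4433;  θ1 = -1.0137+2.3230 ≈ 1.3093
rotate P by −φ2: (0.0545, 0.1699, -0.3763)
  A=0.0055, B=-0.3763, C=(l²−L²−A²−y'²−z²)/(2L)=-0.2114
  γ=atan2(-0.3763,0.0055)=-1.5561;  ψ=arccos(-0.5616)=2.1672;  θ2=γ+ψ≈0.6111
rotate P by −φ3: (0.1199, -0.1321, -0.3763)
  e−x'=-0.0599;  (l²−L²−(e−x')²−y'²−z²)/2L = -0.1852
  γ=atan2(-0.3763,-0.0599)=-1.7287;  ψ=arccos(-0.4860)=2.0783;  θ3=γ+ψ≈0.3495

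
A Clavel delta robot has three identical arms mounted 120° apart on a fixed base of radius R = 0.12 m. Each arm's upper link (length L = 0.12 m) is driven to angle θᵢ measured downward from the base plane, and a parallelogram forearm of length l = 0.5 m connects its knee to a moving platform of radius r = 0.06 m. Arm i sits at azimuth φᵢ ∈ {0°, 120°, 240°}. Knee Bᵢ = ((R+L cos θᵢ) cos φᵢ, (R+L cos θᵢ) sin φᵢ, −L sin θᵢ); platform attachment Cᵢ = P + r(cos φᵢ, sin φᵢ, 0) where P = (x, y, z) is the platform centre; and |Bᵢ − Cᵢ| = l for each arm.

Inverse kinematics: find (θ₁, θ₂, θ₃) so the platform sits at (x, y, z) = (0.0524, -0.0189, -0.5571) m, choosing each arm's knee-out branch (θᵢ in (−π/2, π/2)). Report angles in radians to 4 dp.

φ1=0.0° → target in arm frame (0.0524, -0.0189)
  A=0.0076, B=-0.5571, C=(l²−L²−A²−y'²−z²)/(2L)=-0.3132
  √(A²+B²)=0.5572;  θ1 = -1.5572+2.1678 ≈ 0.6107
φ2=120.0° → target in arm frame (-0.0426, -0.0359)
  A cos θ + B sin θ = C:  0.1026·cos θ + -0.5571·sin θ = -0.3607
  γ=atan2(-0.5571,0.1026)=-1.3887;  ψ=arccos(-0.6368)=2.2611;  θ2=γ+ψ≈0.8724
arm 3 (φ=240.0°): x'=-0.0098, y'=0.0548
  e−x'=0.0698;  (l²−L²−(e−x')²−y'²−z²)/2L = -0.3443
  γ=atan2(-0.5571,0.0698)=-1.4461;  ψ=arccos(-0.6133)=2.2310;  θ3=γ+ψ≈0.7849

θ₁ = 0.6107, θ₂ = 0.8724, θ₃ = 0.7849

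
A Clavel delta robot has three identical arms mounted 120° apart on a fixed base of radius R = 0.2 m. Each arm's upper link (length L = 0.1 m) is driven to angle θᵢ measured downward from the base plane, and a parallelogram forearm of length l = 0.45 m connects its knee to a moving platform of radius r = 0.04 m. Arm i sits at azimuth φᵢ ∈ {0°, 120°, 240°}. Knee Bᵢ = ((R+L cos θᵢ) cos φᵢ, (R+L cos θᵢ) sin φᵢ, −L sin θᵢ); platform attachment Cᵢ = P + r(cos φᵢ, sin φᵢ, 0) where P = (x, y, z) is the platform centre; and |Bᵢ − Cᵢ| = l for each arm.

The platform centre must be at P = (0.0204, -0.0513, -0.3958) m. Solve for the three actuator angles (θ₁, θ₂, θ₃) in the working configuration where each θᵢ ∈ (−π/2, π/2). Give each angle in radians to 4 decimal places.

rotate P by −φ1: (0.0204, -0.0513, -0.3958)
  A=0.1396, B=-0.3958, C=(l²−L²−A²−y'²−z²)/(2L)=0.0686
  √(A²+B²)=0.4197;  θ1 = -1.2317+1.4066 ≈ 0.1749
rotate P by −φ2: (-0.0546, 0.0080, -0.3958)
  e−x'=0.2146;  (l²−L²−(e−x')²−y'²−z²)/2L = -0.0514
  θ2 = atan2(B,A) + arccos(C/0.4502) = 0.6114
arm 3 (φ=240.0°): x'=0.0342, y'=0.0433
  e−x'=0.1258;  (l²−L²−(e−x')²−y'²−z²)/2L = 0.0907
  θ3 = atan2(B,A) + arccos(C/0.4153) = 0.0874

θ₁ = 0.1749, θ₂ = 0.6114, θ₃ = 0.0874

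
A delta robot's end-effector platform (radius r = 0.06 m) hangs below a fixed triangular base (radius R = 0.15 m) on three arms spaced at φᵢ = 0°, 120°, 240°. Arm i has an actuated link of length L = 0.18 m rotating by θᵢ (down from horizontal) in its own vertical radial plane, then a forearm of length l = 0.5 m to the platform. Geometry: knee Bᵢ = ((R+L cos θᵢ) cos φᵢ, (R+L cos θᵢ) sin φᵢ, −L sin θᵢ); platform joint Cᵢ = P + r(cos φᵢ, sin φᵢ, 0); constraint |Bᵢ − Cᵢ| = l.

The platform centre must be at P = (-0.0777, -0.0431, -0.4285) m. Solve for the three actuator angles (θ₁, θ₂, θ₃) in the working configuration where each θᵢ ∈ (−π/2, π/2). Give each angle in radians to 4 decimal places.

arm 1 (φ=0.0°): x'=-0.0777, y'=-0.0431
  e−x'=0.1677;  (l²−L²−(e−x')²−y'²−z²)/2L = 0.0111
  θ1 = atan2(B,A) + arccos(C/0.4601) = 0.3488
arm 2 (φ=120.0°): x'=0.0015, y'=0.0888
  A=0.0885, B=-0.4285, C=(l²−L²−A²−y'²−z²)/(2L)=0.0507
  γ=atan2(-0.4285,0.0885)=-1.3672;  ψ=arccos(0.1160)=1.4546;  θ2=γ+ψ≈0.0874
φ3=240.0° → target in arm frame (0.0762, -0.0457)
  e−x'=0.0138;  (l²−L²−(e−x')²−y'²−z²)/2L = 0.0881
  θ3 = atan2(B,A) + arccos(C/0.4287) = -0.1746

θ₁ = 0.3488, θ₂ = 0.0874, θ₃ = -0.1746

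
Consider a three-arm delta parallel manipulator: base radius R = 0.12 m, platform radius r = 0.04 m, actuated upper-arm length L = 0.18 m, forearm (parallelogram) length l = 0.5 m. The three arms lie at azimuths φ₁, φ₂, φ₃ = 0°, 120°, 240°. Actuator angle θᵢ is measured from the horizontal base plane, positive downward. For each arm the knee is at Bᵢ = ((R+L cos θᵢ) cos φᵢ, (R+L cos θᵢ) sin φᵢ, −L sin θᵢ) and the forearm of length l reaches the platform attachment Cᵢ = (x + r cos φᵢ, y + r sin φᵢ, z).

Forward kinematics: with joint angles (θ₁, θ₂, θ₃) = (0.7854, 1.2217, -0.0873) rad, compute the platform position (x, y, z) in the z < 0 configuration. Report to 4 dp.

(-0.0305, -0.2732, -0.4720)

arm 1 at φ=0.0°: (R−r)+L cos θ1 = 0.2073;  O1 = (0.2073, 0.0000, -0.1273)
O2 = (0.1416·cos120.0°, 0.1416·sin120.0°, -0.1691) = (-0.0708, 0.1226, -0.1691)
O3 = (0.2593·cos240.0°, 0.2593·sin240.0°, 0.0157) = (-0.1297, -0.2246, 0.0157)
|O₂|²−|O₁|² = -0.0105;  |O₃|²−|O₁|² = 0.0083
linear system: -0.5561x+0.2452y = -0.0105−-0.0837z; -0.6739x+-0.4491y = 0.0083−0.2859z
Cramer: x(z) = 0.0065+0.0783z;  y(z) = -0.0282+0.5191z
into |P−O₁|² = l²: 1.2756z² + 0.1938z + -0.1927 = 0;  Δ = 1.0207;  z = -0.4720 or 0.3200 → z<0 root = -0.4720
x = -0.0305, y = -0.2732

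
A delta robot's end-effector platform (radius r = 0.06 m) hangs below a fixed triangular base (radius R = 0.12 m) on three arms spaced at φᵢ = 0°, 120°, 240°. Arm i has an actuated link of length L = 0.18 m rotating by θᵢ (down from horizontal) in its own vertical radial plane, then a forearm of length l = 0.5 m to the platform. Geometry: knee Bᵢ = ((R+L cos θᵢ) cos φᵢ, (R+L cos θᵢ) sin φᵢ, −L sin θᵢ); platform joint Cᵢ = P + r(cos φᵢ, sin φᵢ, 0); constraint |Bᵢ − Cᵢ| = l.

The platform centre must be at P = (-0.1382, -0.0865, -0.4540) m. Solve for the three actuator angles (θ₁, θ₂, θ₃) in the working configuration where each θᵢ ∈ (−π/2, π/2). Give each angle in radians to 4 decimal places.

φ1=0.0° → target in arm frame (-0.1382, -0.0865)
  A cos θ + B sin θ = C:  0.1982·cos θ + -0.4540·sin θ = -0.0980
  θ1 = atan2(B,A) + arccos(C/0.4954) = 0.6108
φ2=120.0° → target in arm frame (-0.0058, 0.1629)
  e−x'=0.0658;  (l²−L²−(e−x')²−y'²−z²)/2L = -0.0539
  θ2 = atan2(B,A) + arccos(C/0.4587) = 0.2617
φ3=240.0° → target in arm frame (0.1440, -0.0764)
  A cos θ + B sin θ = C:  -0.0840·cos θ + -0.4540·sin θ = -0.0039
  γ=atan2(-0.4540,-0.0840)=-1.7538;  ψ=arccos(-0.0085)=1.5793;  θ3=γ+ψ≈-0.1745

θ₁ = 0.6108, θ₂ = 0.2617, θ₃ = -0.1745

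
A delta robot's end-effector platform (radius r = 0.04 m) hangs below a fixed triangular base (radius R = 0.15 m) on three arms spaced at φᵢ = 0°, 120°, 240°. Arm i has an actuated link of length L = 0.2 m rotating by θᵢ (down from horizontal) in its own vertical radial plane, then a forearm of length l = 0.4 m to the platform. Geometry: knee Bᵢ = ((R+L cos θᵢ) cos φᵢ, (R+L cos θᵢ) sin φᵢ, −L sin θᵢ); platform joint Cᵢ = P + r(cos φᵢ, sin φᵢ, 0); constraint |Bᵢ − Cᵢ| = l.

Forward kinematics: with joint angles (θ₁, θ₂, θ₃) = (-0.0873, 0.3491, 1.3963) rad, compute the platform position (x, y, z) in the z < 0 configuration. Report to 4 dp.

O1 = (0.3092·cos0.0°, 0.3092·sin0.0°, 0.0174) = (0.3092, 0.0000, 0.0174)
φ2=120.0°: virtual centre (-0.1490, 0.2580, -0.0684), radius l
arm 3 at φ=240.0°: (R−r)+L cos θ3 = 0.1447;  O3 = (-0.0724, -0.1253, -0.1970)
|O₂|²−|O₁|² = -0.0025;  |O₃|²−|O₁|² = -0.0362
plane₁₂: -0.9164x+0.5160y+-0.1717z = -0.0025
det = 0.6236;  x = 0.0310+-0.4239z,  y = 0.0501+-0.4200z
sphere 1 gives Az²+Bz+C=0 with A=1.3561, B=0.1589, C=-0.0797;  B²−4AC=0.4578;  roots -0.3081, 0.1909;  negative root z = -0.3081
x = 0.1615, y = 0.1795

(0.1615, 0.1795, -0.3081)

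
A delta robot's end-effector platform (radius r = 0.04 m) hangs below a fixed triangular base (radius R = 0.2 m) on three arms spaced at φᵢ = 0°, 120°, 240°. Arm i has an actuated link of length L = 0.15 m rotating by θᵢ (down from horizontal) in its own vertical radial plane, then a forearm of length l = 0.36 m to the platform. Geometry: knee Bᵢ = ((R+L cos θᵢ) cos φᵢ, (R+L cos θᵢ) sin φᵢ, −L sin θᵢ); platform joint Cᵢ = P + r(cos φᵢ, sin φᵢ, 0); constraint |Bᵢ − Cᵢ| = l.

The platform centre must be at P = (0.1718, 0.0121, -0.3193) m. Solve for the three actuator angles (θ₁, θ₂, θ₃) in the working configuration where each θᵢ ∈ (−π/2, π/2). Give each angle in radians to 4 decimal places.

θ₁ = -0.0877, θ₂ = 1.3090, θ₃ = 1.3960

rotate P by −φ1: (0.1718, 0.0121, -0.3193)
  A cos θ + B sin θ = C:  -0.0118·cos θ + -0.3193·sin θ = 0.0162
  θ1 = atan2(B,A) + arccos(C/0.3195) = -0.0877
rotate P by −φ2: (-0.0754, -0.1548, -0.3193)
  A=0.2354, B=-0.3193, C=(l²−L²−A²−y'²−z²)/(2L)=-0.2475
  √(A²+B²)=0.3967;  θ2 = -0.9355+2.2445 ≈ 1.3090
φ3=240.0° → target in arm frame (-0.0964, 0.1427)
  A=0.2564, B=-0.3193, C=(l²−L²−A²−y'²−z²)/(2L)=-0.2699
  γ=atan2(-0.3193,0.2564)=-0.8943;  ψ=arccos(-0.6590)=2.2903;  θ3=γ+ψ≈1.3960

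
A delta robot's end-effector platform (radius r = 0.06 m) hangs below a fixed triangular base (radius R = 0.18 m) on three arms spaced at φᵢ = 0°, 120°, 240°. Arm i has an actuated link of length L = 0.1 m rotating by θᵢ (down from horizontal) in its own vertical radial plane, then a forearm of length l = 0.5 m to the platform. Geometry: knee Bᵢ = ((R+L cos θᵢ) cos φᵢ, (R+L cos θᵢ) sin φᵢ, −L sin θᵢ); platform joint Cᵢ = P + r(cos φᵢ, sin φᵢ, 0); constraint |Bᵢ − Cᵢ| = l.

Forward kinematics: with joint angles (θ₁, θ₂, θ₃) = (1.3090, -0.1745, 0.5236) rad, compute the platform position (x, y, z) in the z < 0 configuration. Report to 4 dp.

φ1=0.0°: virtual centre (0.1459, 0.0000, -0.0966), radius l
φ2=120.0°: virtual centre (-0.1092, 0.1892, 0.0174), radius l
φ3=240.0°: virtual centre (-0.1033, -0.1789, -0.0500), radius l
subtract pairs → two planes through P
linear system: -0.5102x+0.3784y = 0.0174−0.2279z; -0.4984x+-0.3578y = 0.0146−0.0932z
Cramer: x(z) = -0.0317+0.3147z;  y(z) = 0.0034-0.1779z
into |P−O₁|² = l²: 1.1307z² + 0.0802z + -0.2091 = 0;  Δ = 0.9523;  z = -0.4670 or 0.3961 → z<0 root = -0.4670
x = -0.1786, y = 0.0864

(-0.1786, 0.0864, -0.4670)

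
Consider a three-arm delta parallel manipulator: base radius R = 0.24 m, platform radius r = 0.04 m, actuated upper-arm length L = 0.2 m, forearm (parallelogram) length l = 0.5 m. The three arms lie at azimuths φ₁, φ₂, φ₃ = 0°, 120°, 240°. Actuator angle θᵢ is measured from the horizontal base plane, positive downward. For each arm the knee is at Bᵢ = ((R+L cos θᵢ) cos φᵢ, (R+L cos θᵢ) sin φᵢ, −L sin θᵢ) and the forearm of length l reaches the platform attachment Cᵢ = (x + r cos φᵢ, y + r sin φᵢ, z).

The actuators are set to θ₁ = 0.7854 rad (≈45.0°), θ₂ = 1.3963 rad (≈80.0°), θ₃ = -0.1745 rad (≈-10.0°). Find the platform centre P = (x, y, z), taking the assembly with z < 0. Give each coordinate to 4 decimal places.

φ1=0.0°: virtual centre (0.3414, 0.0000, -0.1414), radius l
φ2=120.0°: virtual centre (-0.1174, 0.2033, -0.1970), radius l
S3 = (0.3970·cos240.0°, 0.3970·sin240.0°, 0.0347) = (-0.1985, -0.3438, 0.0347)
|S₂|²−|S₁|² = -0.0427;  |S₃|²−|S₁|² = 0.0222
linear system: -0.9176x+0.4066y = -0.0427−-0.1111z; -1.0798x+-0.6876y = 0.0222−0.3523z
det = 1.0699;  x = 0.0190+0.0625z,  y = -0.0621+0.4142z
into |P−S₁|² = l²: 1.1755z² + 0.1911z + -0.1222 = 0;  Δ = 0.6110;  z = -0.4137 or 0.2512 → z<0 root = -0.4137
x = -0.0069, y = -0.2335

(-0.0069, -0.2335, -0.4137)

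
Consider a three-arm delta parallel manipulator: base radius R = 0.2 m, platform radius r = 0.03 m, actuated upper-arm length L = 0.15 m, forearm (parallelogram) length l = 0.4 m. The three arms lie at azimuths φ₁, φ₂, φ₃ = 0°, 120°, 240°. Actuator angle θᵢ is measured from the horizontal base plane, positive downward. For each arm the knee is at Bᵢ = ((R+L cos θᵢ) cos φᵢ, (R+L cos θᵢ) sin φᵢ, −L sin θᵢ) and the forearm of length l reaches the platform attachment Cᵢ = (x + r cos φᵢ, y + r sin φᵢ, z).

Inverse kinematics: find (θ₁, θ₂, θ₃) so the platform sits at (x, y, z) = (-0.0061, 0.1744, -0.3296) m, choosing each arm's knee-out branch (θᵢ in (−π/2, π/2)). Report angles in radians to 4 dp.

θ₁ = 0.7854, θ₂ = -0.1748, θ₃ = 1.3962

rotate P by −φ1: (-0.0061, 0.1744, -0.3296)
  A=0.1761, B=-0.3296, C=(l²−L²−A²−y'²−z²)/(2L)=-0.1085
  √(A²+B²)=0.3737;  θ1 = -1.0801+1.8655 ≈ 0.7854
arm 2 (φ=120.0°): x'=0.1541, y'=-0.0819
  e−x'=0.0159;  (l²−L²−(e−x')²−y'²−z²)/2L = 0.0730
  γ=atan2(-0.3296,0.0159)=-1.5225;  ψ=arccos(0.2212)=1.3477;  θ2=γ+ψ≈-0.1748
arm 3 (φ=240.0°): x'=-0.1480, y'=-0.0925
  e−x'=0.3180;  (l²−L²−(e−x')²−y'²−z²)/2L = -0.2693
  γ=atan2(-0.3296,0.3180)=-0.8033;  ψ=arccos(-0.5881)=2.1995;  θ3=γ+ψ≈1.3962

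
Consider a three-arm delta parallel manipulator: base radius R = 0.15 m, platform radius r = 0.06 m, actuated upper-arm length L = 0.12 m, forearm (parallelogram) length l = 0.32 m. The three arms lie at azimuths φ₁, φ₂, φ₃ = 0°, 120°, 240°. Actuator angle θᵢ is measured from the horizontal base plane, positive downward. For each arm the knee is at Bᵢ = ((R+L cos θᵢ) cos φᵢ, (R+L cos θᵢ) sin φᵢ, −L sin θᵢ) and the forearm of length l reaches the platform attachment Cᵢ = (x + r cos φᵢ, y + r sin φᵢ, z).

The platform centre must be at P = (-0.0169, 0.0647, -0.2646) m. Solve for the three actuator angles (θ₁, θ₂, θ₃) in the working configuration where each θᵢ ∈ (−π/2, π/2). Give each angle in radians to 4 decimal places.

θ₁ = 0.3493, θ₂ = -0.1739, θ₃ = 0.5235

φ1=0.0° → target in arm frame (-0.0169, 0.0647)
  e−x'=0.1069;  (l²−L²−(e−x')²−y'²−z²)/2L = 0.0099
  √(A²+B²)=0.2854;  θ1 = -1.1868+1.5361 ≈ 0.3493
φ2=120.0° → target in arm frame (0.0645, -0.0177)
  A cos θ + B sin θ = C:  0.0255·cos θ + -0.2646·sin θ = 0.0709
  θ2 = atan2(B,A) + arccos(C/0.2658) = -0.1739
arm 3 (φ=240.0°): x'=-0.0476, y'=-0.0470
  A cos θ + B sin θ = C:  0.1376·cos θ + -0.2646·sin θ = -0.0131
  γ=atan2(-0.2646,0.1376)=-1.0913;  ψ=arccos(-0.0440)=1.6148;  θ3=γ+ψ≈0.5235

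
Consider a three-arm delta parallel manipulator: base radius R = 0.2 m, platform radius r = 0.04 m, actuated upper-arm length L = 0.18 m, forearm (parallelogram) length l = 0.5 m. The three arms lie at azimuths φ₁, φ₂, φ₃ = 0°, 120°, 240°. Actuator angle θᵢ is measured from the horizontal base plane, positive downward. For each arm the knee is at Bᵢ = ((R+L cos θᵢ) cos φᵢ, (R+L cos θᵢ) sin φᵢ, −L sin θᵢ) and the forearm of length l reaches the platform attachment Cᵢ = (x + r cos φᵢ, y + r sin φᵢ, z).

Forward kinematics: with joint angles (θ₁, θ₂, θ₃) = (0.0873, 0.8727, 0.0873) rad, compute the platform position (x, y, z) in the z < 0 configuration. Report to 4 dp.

(0.0689, -0.1194, -0.4190)

S1 = (0.3393·cos0.0°, 0.3393·sin0.0°, -0.0157) = (0.3393, 0.0000, -0.0157)
S2 = (0.2757·cos120.0°, 0.2757·sin120.0°, -0.1379) = (-0.1378, 0.2388, -0.1379)
S3 = (0.3393·cos240.0°, 0.3393·sin240.0°, -0.0157) = (-0.1697, -0.2939, -0.0157)
|S₂|²−|S₁|² = -0.0204;  |S₃|²−|S₁|² = 0.0000
plane₁₂: -0.9543x+0.4775y+-0.2444z = -0.0204
Cramer: x(z) = 0.0114-0.1372z;  y(z) = -0.0198+0.2376z
quadratic in z: (1.0753)z²+(0.1119)z+(-0.1419)=0, √Δ=0.7891 → z ∈ {-0.4190, 0.3149}; z = -0.4190 (taking z<0)
x = 0.0689, y = -0.1194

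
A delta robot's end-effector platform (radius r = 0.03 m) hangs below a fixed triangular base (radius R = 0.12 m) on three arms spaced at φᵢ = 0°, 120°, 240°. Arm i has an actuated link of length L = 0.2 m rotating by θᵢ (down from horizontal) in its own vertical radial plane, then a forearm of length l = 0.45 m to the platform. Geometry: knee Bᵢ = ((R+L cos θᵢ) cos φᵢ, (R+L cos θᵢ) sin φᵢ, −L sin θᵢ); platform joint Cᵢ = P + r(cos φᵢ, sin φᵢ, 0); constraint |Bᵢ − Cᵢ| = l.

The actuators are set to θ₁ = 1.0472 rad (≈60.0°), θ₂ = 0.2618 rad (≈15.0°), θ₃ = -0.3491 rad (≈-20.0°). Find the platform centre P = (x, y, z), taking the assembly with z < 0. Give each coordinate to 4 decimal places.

(-0.2160, -0.0860, -0.3471)

O1 = (0.1900·cos0.0°, 0.1900·sin0.0°, -0.1732) = (0.1900, 0.0000, -0.1732)
arm 2 at φ=120.0°: ρ2 = 0.2832;  O2 = (-0.1416, 0.2452, -0.0518)
arm 3 at φ=240.0°: ρ3 = 0.2779;  O3 = (-0.1390, -0.2407, 0.0684)
|O₂|²−|O₁|² = 0.0168;  |O₃|²−|O₁|² = 0.0158
plane₁₂: -0.6632x+0.4905y+0.2429z = 0.0168
det = 0.6420;  x = -0.0247+0.5513z,  y = 0.0008+0.2503z
quadratic in z: (1.3666)z²+(0.1101)z+(-0.1264)=0, √Δ=0.8386 → z ∈ {-0.3471, 0.2665}; z = -0.3471 (taking z<0)
x = -0.2160, y = -0.0860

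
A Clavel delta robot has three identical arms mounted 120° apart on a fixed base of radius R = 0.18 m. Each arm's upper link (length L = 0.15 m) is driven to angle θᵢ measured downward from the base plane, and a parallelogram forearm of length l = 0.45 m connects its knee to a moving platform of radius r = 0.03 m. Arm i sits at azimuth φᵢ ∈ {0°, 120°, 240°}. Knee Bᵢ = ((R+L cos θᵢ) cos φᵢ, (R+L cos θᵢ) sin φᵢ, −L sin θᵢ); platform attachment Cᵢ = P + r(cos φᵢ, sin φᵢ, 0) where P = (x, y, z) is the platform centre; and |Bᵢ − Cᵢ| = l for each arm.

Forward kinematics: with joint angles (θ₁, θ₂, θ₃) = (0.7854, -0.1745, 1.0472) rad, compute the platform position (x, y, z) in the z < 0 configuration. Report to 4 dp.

(-0.0452, 0.1584, -0.4004)

arm 1 at φ=0.0°: (R−r)+L cos θ1 = 0.2561;  S1 = (0.2561, 0.0000, -0.1061)
arm 2 at φ=120.0°: (R−r)+L cos θ2 = 0.2977;  S2 = (-0.1489, 0.2578, 0.0260)
φ3=240.0°: virtual centre (-0.1125, -0.1949, -0.1299), radius l
|S₂|²−|S₁|² = 0.0125;  |S₃|²−|S₁|² = -0.0093
linear system: -0.8099x+0.5157y = 0.0125−0.2642z; -0.7371x+-0.3897y = -0.0093−-0.0477z
Cramer: x(z) = -0.0001+0.1127z;  y(z) = 0.0241-0.3354z
into |P−S₁|² = l²: 1.1252z² + 0.1383z + -0.1251 = 0;  Δ = 0.5820;  z = -0.4004 or 0.2776 → z<0 root = -0.4004
x = -0.0452, y = 0.1584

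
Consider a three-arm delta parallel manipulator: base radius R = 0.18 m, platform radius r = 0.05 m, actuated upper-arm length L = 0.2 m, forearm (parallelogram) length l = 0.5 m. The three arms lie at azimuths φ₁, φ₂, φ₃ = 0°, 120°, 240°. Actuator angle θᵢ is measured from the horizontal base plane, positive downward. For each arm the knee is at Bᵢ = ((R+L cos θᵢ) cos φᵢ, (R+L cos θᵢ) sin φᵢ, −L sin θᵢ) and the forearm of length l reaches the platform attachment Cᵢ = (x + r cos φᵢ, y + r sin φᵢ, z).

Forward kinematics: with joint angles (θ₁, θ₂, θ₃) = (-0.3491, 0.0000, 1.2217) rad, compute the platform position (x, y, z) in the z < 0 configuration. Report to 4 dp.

(0.1725, 0.2105, -0.3612)

arm 1 at φ=0.0°: (R−r)+L cos θ1 = 0.3179;  centre 1 = (0.3179, 0.0000, 0.0684)
arm 2 at φ=120.0°: (R−r)+L cos θ2 = 0.3300;  centre 2 = (-0.1650, 0.2858, 0.0000)
φ3=240.0°: virtual centre (-0.0992, -0.1718, -0.1879), radius l
|centre ₂|²−|centre ₁|² = 0.0031;  |centre ₃|²−|centre ₁|² = -0.0311
linear system: -0.9659x+0.5716y = 0.0031−-0.1368z; -0.8343x+-0.3437y = -0.0311−-0.5127z
det = 0.8088;  x = 0.0206+-0.4205z,  y = 0.0403+-0.4711z
sphere 1 gives Az²+Bz+C=0 with A=1.3988, B=0.0752, C=-0.1553;  B²−4AC=0.8746;  roots -0.3612, 0.3074;  negative root z = -0.3612
x = 0.1725, y = 0.2105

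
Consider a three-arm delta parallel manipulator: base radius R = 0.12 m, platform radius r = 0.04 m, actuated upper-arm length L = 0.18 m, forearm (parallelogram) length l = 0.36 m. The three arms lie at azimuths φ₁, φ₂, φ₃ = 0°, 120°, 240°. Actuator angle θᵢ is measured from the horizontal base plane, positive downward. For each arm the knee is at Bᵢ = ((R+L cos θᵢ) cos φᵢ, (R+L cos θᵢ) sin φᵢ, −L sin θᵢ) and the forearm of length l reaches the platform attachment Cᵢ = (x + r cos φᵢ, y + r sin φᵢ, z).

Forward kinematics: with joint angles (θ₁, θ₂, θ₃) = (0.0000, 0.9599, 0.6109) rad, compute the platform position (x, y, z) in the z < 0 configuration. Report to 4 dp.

(0.1293, -0.0590, -0.3302)

φ1=0.0°: virtual centre (0.2600, 0.0000, 0.0000), radius l
φ2=120.0°: virtual centre (-0.0916, 0.1587, -0.1474), radius l
φ3=240.0°: virtual centre (-0.1137, -0.1970, -0.1032), radius l
eliminate P² terms by subtracting sphere 1 from 2 and 3
[-0.7032 0.3174 -0.2949]·P = -0.0123;  [-0.7474 -0.3939 -0.2065]·P = -0.0052
Cramer: x(z) = 0.0126-0.3533z;  y(z) = -0.0107+0.1462z
sphere 1 gives Az²+Bz+C=0 with A=1.1462, B=0.1717, C=-0.0683;  B²−4AC=0.3426;  roots -0.3302, 0.1804;  negative root z = -0.3302
x = 0.1293, y = -0.0590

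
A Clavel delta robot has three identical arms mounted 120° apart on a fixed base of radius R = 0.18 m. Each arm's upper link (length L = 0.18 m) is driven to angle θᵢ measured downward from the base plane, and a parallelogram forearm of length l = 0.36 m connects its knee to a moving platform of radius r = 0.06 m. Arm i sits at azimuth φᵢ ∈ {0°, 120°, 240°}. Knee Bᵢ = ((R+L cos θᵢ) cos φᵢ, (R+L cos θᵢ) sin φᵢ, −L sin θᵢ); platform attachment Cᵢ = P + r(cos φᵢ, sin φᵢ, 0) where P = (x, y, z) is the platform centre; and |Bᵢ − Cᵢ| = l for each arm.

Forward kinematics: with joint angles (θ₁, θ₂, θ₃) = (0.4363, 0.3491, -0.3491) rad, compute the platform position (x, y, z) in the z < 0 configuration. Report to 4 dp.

centre 1 = (0.2831·cos0.0°, 0.2831·sin0.0°, -0.0761) = (0.2831, 0.0000, -0.0761)
arm 2 at φ=120.0°: ρ2 = 0.2891;  centre 2 = (-0.1446, 0.2504, -0.0616)
φ3=240.0°: virtual centre (-0.1446, -0.2504, 0.0616), radius l
|centre ₂|²−|centre ₁|² = 0.0014;  |centre ₃|²−|centre ₁|² = 0.0014
[-0.8554 0.5008 0.0290]·P = 0.0014;  [-0.8554 -0.5008 0.2753]·P = 0.0014
det = 0.8568;  x = -0.0017+0.1778z,  y = 0.0000+0.2459z
into |P−centre ₁|² = l²: 1.0921z² + 0.0508z + -0.0427 = 0;  Δ = 0.1891;  z = -0.2223 or 0.1758 → z<0 root = -0.2223
x = -0.0412, y = -0.0547

(-0.0412, -0.0547, -0.2223)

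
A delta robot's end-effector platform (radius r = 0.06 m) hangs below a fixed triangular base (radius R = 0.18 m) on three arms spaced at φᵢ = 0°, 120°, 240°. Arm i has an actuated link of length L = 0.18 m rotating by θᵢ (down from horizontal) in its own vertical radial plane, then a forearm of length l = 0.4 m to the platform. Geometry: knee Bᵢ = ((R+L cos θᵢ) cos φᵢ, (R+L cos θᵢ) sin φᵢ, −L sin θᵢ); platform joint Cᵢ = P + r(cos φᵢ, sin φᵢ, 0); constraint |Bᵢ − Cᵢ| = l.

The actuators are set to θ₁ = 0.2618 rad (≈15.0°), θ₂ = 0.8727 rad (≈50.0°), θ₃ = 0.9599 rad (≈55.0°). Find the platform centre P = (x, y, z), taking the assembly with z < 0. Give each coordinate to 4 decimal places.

(0.1140, 0.0152, -0.4035)

φ1=0.0°: virtual centre (0.2939, 0.0000, -0.0466), radius l
O2 = (0.2357·cos120.0°, 0.2357·sin120.0°, -0.1379) = (-0.1178, 0.2041, -0.1379)
φ3=240.0°: virtual centre (-0.1116, -0.1933, -0.1474), radius l
|O₂|²−|O₁|² = -0.0140;  |O₃|²−|O₁|² = -0.0169
[-0.8234 0.4082 -0.1826]·P = -0.0140;  [-0.8110 -0.3867 -0.2017]·P = -0.0169
Cramer: x(z) = 0.0190-0.2355z;  y(z) = 0.0041-0.0277z
quadratic in z: (1.0562)z²+(0.2224)z+(-0.0822)=0, √Δ=0.6300 → z ∈ {-0.4035, 0.1930}; z = -0.4035 (taking z<0)
x = 0.1140, y = 0.0152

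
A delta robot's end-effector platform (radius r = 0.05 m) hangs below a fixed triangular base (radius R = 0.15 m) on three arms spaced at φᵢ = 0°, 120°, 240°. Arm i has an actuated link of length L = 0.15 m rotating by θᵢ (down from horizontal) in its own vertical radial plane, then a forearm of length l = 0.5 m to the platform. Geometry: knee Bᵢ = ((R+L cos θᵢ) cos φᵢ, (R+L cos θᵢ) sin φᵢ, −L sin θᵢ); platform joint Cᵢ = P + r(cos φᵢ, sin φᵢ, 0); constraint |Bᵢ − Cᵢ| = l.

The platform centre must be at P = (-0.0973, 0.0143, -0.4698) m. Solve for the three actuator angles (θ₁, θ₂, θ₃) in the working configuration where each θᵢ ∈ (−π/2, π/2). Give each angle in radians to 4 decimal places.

θ₁ = 0.6108, θ₂ = 0.0875, θ₃ = 0.1744

arm 1 (φ=0.0°): x'=-0.0973, y'=0.0143
  e−x'=0.1973;  (l²−L²−(e−x')²−y'²−z²)/2L = -0.1078
  γ=atan2(-0.4698,0.1973)=-1.1732;  ψ=arccos(-0.2116)=1.7840;  θ1=γ+ψ≈0.6108
φ2=120.0° → target in arm frame (0.0610, 0.0771)
  A cos θ + B sin θ = C:  0.0390·cos θ + -0.4698·sin θ = -0.0023
  √(A²+B²)=0.4714;  θ2 = -1.4880+1.5756 ≈ 0.0875
arm 3 (φ=240.0°): x'=0.0363, y'=-0.0914
  A=0.0637, B=-0.4698, C=(l²−L²−A²−y'²−z²)/(2L)=-0.0188
  γ=atan2(-0.4698,0.0637)=-1.4360;  ψ=arccos(-0.0396)=1.6104;  θ3=γ+ψ≈0.1744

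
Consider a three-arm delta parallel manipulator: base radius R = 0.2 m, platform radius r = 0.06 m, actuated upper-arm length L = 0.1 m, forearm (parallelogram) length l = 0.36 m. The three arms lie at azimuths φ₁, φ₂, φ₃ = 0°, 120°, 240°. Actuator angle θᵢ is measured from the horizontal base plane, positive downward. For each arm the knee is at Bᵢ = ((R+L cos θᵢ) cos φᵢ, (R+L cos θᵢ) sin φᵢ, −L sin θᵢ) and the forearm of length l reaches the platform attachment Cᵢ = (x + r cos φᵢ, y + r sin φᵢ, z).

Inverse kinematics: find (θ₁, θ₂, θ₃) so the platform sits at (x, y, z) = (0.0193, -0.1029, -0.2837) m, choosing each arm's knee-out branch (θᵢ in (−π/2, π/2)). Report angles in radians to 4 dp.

arm 1 (φ=0.0°): x'=0.0193, y'=-0.1029
  e−x'=0.1207;  (l²−L²−(e−x')²−y'²−z²)/2L = 0.0698
  γ=atan2(-0.2837,0.1207)=-1.1685;  ψ=arccos(0.2264)=1.3425;  θ1=γ+ψ≈0.1739
arm 2 (φ=120.0°): x'=-0.0988, y'=0.0347
  e−x'=0.2388;  (l²−L²−(e−x')²−y'²−z²)/2L = -0.0955
  √(A²+B²)=0.3708;  θ2 = -0.8712+1.8313 ≈ 0.9601
arm 3 (φ=240.0°): x'=0.0795, y'=0.0682
  A=0.0605, B=-0.2837, C=(l²−L²−A²−y'²−z²)/(2L)=0.1540
  θ3 = atan2(B,A) + arccos(C/0.2901) = -0.3495

θ₁ = 0.1739, θ₂ = 0.9601, θ₃ = -0.3495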